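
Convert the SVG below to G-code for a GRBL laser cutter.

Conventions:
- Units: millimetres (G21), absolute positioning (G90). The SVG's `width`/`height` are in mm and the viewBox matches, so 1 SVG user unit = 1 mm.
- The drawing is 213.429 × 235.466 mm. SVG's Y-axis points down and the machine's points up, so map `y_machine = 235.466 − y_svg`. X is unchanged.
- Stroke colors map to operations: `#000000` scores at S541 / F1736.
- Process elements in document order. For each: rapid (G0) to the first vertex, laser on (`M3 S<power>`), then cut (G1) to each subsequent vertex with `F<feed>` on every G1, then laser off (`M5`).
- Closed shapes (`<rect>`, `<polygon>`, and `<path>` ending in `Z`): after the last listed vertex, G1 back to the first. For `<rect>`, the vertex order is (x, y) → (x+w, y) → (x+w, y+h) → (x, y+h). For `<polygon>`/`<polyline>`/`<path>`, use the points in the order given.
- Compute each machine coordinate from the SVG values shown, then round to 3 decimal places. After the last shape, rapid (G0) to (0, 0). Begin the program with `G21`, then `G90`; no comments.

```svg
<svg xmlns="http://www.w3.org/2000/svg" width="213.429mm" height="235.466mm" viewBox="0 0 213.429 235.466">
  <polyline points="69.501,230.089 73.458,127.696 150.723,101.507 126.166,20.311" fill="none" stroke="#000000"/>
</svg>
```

G21
G90
G0 X69.501 Y5.377
M3 S541
G1 X73.458 Y107.770 F1736
G1 X150.723 Y133.959 F1736
G1 X126.166 Y215.155 F1736
M5
G0 X0.000 Y0.000

Since the viewBox matches the mm dimensions, user units are millimetres directly. The only transform is the Y-flip y_m = 235.466 − y_svg.

Shape 1 is a open polyline drawn with `<polyline>`. Its stroke #000000 means score at S541, F1736. After flipping Y the toolpath is (69.501,5.377) → (73.458,107.770) → (150.723,133.959) → (126.166,215.155).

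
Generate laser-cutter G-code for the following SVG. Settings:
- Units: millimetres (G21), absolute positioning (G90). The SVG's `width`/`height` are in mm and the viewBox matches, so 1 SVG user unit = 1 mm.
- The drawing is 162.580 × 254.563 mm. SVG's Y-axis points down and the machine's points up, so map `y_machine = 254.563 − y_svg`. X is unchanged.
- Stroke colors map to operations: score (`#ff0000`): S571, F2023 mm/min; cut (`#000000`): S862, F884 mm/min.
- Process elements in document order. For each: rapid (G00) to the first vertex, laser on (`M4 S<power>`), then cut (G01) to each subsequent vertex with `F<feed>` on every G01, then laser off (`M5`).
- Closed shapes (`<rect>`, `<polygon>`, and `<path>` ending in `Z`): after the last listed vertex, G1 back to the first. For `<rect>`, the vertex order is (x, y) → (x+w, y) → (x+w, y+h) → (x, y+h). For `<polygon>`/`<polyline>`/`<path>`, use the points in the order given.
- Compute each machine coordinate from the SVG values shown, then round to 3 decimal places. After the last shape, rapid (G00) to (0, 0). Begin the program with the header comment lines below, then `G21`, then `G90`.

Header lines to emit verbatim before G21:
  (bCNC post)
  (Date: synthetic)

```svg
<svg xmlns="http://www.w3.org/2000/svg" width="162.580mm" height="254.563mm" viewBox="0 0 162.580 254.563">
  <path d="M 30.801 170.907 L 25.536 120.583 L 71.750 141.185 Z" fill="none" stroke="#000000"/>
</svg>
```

Since the viewBox matches the mm dimensions, user units are millimetres directly. The only transform is the Y-flip y_m = 254.563 − y_svg.

Shape 1 is a regular polygon drawn with `<path>`. Its stroke #000000 means cut at S862, F884. After flipping Y the toolpath is (30.801,83.656) → (25.536,133.980) → (71.750,113.378) → (30.801,83.656), returning to the start.

(bCNC post)
(Date: synthetic)
G21
G90
G00 X30.801 Y83.656
M4 S862
G01 X25.536 Y133.980 F884
G01 X71.750 Y113.378 F884
G01 X30.801 Y83.656 F884
M5
G00 X0.000 Y0.000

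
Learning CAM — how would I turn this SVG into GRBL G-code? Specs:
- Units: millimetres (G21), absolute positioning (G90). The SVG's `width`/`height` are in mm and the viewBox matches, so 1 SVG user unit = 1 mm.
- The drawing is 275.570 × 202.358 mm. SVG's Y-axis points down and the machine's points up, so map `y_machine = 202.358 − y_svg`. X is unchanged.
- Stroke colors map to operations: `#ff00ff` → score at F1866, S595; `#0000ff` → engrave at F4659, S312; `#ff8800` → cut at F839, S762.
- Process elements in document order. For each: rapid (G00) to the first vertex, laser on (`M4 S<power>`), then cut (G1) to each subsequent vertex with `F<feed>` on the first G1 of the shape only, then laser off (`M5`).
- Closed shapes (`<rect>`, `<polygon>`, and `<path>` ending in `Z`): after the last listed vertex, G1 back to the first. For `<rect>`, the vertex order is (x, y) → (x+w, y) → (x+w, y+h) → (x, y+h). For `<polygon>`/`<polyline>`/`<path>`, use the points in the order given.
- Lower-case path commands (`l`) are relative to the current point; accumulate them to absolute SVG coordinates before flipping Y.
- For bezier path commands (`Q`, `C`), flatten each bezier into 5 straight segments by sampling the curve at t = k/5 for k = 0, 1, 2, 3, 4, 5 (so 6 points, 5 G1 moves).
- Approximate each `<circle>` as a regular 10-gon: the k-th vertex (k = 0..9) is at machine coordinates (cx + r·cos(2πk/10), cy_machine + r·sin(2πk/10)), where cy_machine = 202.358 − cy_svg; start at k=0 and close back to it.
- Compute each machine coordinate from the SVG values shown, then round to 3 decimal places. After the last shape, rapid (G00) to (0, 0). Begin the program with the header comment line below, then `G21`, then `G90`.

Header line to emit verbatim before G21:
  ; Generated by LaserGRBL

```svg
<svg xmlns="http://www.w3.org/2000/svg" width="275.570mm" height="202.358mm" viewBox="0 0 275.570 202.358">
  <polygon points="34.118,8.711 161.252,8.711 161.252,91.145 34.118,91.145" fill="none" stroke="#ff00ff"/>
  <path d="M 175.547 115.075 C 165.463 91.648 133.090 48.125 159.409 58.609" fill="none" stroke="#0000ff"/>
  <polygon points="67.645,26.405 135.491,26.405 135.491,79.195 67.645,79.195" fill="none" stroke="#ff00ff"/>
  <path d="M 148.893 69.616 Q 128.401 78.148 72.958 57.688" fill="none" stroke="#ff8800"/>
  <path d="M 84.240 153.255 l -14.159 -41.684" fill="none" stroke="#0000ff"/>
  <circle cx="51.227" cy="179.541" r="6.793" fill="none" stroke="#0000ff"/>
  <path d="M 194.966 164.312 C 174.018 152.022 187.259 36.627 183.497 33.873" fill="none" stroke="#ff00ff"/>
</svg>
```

; Generated by LaserGRBL
G21
G90
G00 X34.118 Y193.647
M4 S595
G1 X161.252 Y193.647 F1866
G1 X161.252 Y111.213
G1 X34.118 Y111.213
G1 X34.118 Y193.647
M5
G00 X175.547 Y87.283
M4 S312
G1 X167.470 Y103.158 F4659
G1 X157.930 Y120.299
G1 X150.816 Y135.149
G1 X150.013 Y144.151
G1 X159.409 Y143.749
M5
G00 X67.645 Y175.953
M4 S595
G1 X135.491 Y175.953 F1866
G1 X135.491 Y123.163
G1 X67.645 Y123.163
G1 X67.645 Y175.953
M5
G00 X148.893 Y132.742
M4 S762
G1 X139.298 Y130.489 F839
G1 X126.907 Y130.555
G1 X111.720 Y132.941
G1 X93.737 Y137.646
G1 X72.958 Y144.670
M5
G00 X84.240 Y49.103
M4 S312
G1 X70.081 Y90.787 F4659
M5
G00 X58.020 Y22.817
M4 S312
G1 X56.723 Y26.810 F4659
G1 X53.326 Y29.278
G1 X49.128 Y29.278
G1 X45.731 Y26.810
G1 X44.434 Y22.817
G1 X45.731 Y18.824
G1 X49.128 Y16.356
G1 X53.326 Y16.356
G1 X56.723 Y18.824
G1 X58.020 Y22.817
M5
G00 X194.966 Y38.046
M4 S595
G1 X186.090 Y56.067 F1866
G1 X182.963 Y88.477
G1 X183.126 Y124.920
G1 X184.123 Y155.042
G1 X183.497 Y168.485
M5
G00 X0.000 Y0.000

viewBox `0 0 275.570 202.358` with mm width/height → 1 unit = 1 mm. Flip: y_m = 202.358 − y_svg.

**Shape 1** — `<polygon>` rectangle, stroke `#ff00ff` → score (S595, F1866). Machine vertices: (34.118,193.647) → (161.252,193.647) → (161.252,111.213) → (34.118,111.213) → (34.118,193.647). Closed: final G1 returns to the first vertex.

**Shape 2** — `<path>` cubic bezier, stroke `#0000ff` → engrave (S312, F4659). Control points (SVG): P0=(175.547,115.075), P1=(165.463,91.648), P2=(133.090,48.125), P3=(159.409,58.609); sampled at t=k/5. Machine vertices: (175.547,87.283) → (167.470,103.158) → (157.930,120.299) → (150.816,135.149) → (150.013,144.151) → (159.409,143.749). Open path.

**Shape 3** — `<polygon>` rectangle, stroke `#ff00ff` → score (S595, F1866). Machine vertices: (67.645,175.953) → (135.491,175.953) → (135.491,123.163) → (67.645,123.163) → (67.645,175.953). Closed: final G1 returns to the first vertex.

**Shape 4** — `<path>` quadratic bezier, stroke `#ff8800` → cut (S762, F839). Control points (SVG): P0=(148.893,69.616), P1=(128.401,78.148), P2=(72.958,57.688); sampled at t=k/5. Machine vertices: (148.893,132.742) → (139.298,130.489) → (126.907,130.555) → (111.720,132.941) → (93.737,137.646) → (72.958,144.670). Open path.

**Shape 5** — `<path>` line segment, stroke `#0000ff` → engrave (S312, F4659). Machine vertices: (84.240,49.103) → (70.081,90.787). Open path.

**Shape 6** — `<circle>` circle, stroke `#0000ff` → engrave (S312, F4659). Machine vertices: (58.020,22.817) → (56.723,26.810) → (53.326,29.278) → (49.128,29.278) → (45.731,26.810) → (44.434,22.817) → (45.731,18.824) → (49.128,16.356) → (53.326,16.356) → (56.723,18.824) → (58.020,22.817). Closed: final G1 returns to the first vertex.

**Shape 7** — `<path>` cubic bezier, stroke `#ff00ff` → score (S595, F1866). Control points (SVG): P0=(194.966,164.312), P1=(174.018,152.022), P2=(187.259,36.627), P3=(183.497,33.873); sampled at t=k/5. Machine vertices: (194.966,38.046) → (186.090,56.067) → (182.963,88.477) → (183.126,124.920) → (184.123,155.042) → (183.497,168.485). Open path.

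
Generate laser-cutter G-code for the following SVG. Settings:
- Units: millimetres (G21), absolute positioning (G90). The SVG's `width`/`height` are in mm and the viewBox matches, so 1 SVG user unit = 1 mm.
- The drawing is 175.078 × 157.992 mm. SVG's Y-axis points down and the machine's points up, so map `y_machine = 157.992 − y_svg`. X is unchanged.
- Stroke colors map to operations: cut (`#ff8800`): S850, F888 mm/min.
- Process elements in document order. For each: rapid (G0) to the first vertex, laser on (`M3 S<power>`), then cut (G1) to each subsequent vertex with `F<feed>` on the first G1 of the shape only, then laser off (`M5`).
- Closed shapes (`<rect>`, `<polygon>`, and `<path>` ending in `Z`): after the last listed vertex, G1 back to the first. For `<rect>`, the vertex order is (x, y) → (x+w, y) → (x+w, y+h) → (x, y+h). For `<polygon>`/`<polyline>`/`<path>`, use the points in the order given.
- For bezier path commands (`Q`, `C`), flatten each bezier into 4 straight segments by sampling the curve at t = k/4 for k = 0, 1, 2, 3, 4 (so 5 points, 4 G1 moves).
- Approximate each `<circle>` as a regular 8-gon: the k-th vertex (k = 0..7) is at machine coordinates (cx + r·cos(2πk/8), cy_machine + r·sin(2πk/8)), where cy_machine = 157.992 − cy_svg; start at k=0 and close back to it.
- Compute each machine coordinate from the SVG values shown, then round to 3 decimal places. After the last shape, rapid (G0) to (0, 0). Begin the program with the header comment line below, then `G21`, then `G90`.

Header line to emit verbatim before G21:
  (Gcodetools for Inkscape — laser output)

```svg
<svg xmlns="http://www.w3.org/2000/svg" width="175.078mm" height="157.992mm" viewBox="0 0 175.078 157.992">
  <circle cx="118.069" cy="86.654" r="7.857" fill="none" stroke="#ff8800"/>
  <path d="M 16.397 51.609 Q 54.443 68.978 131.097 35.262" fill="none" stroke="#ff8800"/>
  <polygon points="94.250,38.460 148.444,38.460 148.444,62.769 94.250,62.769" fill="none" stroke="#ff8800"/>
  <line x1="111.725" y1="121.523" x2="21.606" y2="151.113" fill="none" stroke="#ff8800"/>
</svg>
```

1 u = 1 mm; y_m = 157.992 − y.

[1] `<circle>` circle, #ff8800→cut S850 F888: (125.926,71.338) → (123.625,76.894) → (118.069,79.195) → (112.513,76.894) → (110.212,71.338) → (112.513,65.782) → (118.069,63.481) → (123.625,65.782) → (125.926,71.338) (closed)

[2] `<path>` quadratic bezier, #ff8800→cut S850 F888: (16.397,106.383) → (37.833,100.891) → (64.095,101.785) → (95.183,109.065) → (131.097,122.730)

[3] `<polygon>` rectangle, #ff8800→cut S850 F888: (94.250,119.532) → (148.444,119.532) → (148.444,95.223) → (94.250,95.223) → (94.250,119.532) (closed)

[4] `<line>` line segment, #ff8800→cut S850 F888: (111.725,36.469) → (21.606,6.879)

(Gcodetools for Inkscape — laser output)
G21
G90
G0 X125.926 Y71.338
M3 S850
G1 X123.625 Y76.894 F888
G1 X118.069 Y79.195
G1 X112.513 Y76.894
G1 X110.212 Y71.338
G1 X112.513 Y65.782
G1 X118.069 Y63.481
G1 X123.625 Y65.782
G1 X125.926 Y71.338
M5
G0 X16.397 Y106.383
M3 S850
G1 X37.833 Y100.891 F888
G1 X64.095 Y101.785
G1 X95.183 Y109.065
G1 X131.097 Y122.730
M5
G0 X94.250 Y119.532
M3 S850
G1 X148.444 Y119.532 F888
G1 X148.444 Y95.223
G1 X94.250 Y95.223
G1 X94.250 Y119.532
M5
G0 X111.725 Y36.469
M3 S850
G1 X21.606 Y6.879 F888
M5
G0 X0.000 Y0.000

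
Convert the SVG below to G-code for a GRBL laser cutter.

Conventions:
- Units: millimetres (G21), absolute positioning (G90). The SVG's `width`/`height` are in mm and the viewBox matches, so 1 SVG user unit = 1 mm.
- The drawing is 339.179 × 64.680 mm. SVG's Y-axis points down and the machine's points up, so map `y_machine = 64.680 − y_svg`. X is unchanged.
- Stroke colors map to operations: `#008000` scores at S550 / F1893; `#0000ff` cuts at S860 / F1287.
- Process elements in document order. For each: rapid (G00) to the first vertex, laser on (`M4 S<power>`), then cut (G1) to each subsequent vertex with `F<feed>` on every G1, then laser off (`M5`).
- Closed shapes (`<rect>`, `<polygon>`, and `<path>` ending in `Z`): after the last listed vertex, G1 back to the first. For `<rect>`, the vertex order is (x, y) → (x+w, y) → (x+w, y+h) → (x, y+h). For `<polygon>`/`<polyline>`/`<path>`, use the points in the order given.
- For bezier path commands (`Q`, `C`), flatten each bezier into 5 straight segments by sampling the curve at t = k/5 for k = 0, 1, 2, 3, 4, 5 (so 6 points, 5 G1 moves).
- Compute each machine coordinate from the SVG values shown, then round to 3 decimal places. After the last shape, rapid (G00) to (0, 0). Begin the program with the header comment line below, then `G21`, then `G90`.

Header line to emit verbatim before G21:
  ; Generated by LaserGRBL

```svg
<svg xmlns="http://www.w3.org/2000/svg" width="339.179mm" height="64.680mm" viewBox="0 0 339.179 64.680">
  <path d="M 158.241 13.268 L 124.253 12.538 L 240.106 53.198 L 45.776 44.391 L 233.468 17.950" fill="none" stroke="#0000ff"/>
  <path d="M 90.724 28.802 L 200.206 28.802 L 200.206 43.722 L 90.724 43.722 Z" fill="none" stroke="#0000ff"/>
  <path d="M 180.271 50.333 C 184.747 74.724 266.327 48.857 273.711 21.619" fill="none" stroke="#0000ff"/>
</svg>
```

; Generated by LaserGRBL
G21
G90
G00 X158.241 Y51.412
M4 S860
G1 X124.253 Y52.142 F1287
G1 X240.106 Y11.482 F1287
G1 X45.776 Y20.289 F1287
G1 X233.468 Y46.730 F1287
M5
G00 X90.724 Y35.878
M4 S860
G1 X200.206 Y35.878 F1287
G1 X200.206 Y20.958 F1287
G1 X90.724 Y20.958 F1287
G1 X90.724 Y35.878 F1287
M5
G00 X180.271 Y14.347
M4 S860
G1 X190.999 Y5.352 F1287
G1 X212.969 Y6.073 F1287
G1 X238.919 Y14.162 F1287
G1 X261.587 Y27.274 F1287
G1 X273.711 Y43.061 F1287
M5
G00 X0.000 Y0.000

Since the viewBox matches the mm dimensions, user units are millimetres directly. The only transform is the Y-flip y_m = 64.680 − y_svg.

Shape 1 is a open polyline drawn with `<path>`. Its stroke #0000ff means cut at S860, F1287. After flipping Y the toolpath is (158.241,51.412) → (124.253,52.142) → (240.106,11.482) → (45.776,20.289) → (233.468,46.730).

Shape 2 is a rectangle drawn with `<path>`. Its stroke #0000ff means cut at S860, F1287. After flipping Y the toolpath is (90.724,35.878) → (200.206,35.878) → (200.206,20.958) → (90.724,20.958) → (90.724,35.878), returning to the start.

Shape 3 is a cubic bezier drawn with `<path>`. Its stroke #0000ff means cut at S860, F1287. After flipping Y the toolpath is (180.271,14.347) → (190.999,5.352) → (212.969,6.073) → (238.919,14.162) → (261.587,27.274) → (273.711,43.061).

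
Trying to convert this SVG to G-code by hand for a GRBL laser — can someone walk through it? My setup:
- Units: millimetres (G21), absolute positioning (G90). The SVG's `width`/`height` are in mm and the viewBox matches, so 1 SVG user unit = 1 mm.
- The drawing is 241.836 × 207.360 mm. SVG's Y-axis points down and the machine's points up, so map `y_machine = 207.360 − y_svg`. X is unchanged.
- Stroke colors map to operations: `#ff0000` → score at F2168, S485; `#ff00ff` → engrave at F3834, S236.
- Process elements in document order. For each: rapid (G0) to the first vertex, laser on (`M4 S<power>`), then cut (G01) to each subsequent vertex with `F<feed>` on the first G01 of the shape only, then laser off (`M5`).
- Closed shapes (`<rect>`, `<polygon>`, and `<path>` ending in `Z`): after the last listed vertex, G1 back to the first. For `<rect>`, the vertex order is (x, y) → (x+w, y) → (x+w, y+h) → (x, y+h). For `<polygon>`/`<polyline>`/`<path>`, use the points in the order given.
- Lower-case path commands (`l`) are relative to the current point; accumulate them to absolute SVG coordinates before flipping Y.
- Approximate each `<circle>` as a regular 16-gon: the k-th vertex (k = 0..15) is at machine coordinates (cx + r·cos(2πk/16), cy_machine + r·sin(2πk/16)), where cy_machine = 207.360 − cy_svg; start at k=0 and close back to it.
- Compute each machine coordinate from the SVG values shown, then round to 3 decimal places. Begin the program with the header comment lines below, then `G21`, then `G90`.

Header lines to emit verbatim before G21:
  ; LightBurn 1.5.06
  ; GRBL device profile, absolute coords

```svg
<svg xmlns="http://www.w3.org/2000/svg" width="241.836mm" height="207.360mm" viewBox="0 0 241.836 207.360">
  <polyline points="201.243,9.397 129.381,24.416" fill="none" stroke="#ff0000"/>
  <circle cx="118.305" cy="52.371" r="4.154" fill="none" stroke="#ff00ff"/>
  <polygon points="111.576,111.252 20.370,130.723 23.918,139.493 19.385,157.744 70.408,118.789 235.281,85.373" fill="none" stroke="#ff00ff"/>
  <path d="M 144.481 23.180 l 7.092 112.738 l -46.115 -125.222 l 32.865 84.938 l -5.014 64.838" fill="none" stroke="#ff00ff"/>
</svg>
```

Since the viewBox matches the mm dimensions, user units are millimetres directly. The only transform is the Y-flip y_m = 207.360 − y_svg.

Shape 1 is a line segment drawn with `<polyline>`. Its stroke #ff0000 means score at S485, F2168. After flipping Y the toolpath is (201.243,197.963) → (129.381,182.944).

Shape 2 is a circle drawn with `<circle>`. Its stroke #ff00ff means engrave at S236, F3834. After flipping Y the toolpath is (122.459,154.989) → (122.143,156.579) → (121.242,157.926) → (119.895,158.827) → (118.305,159.143) → (116.715,158.827) → (115.368,157.926) → (114.467,156.579) → (114.151,154.989) → (114.467,153.399) → (115.368,152.052) → (116.715,151.151) → (118.305,150.835) → (119.895,151.151) → (121.242,152.052) → (122.143,153.399) → (122.459,154.989), returning to the start.

Shape 3 is a closed polygon drawn with `<polygon>`. Its stroke #ff00ff means engrave at S236, F3834. After flipping Y the toolpath is (111.576,96.108) → (20.370,76.637) → (23.918,67.867) → (19.385,49.616) → (70.408,88.571) → (235.281,121.987) → (111.576,96.108), returning to the start.

Shape 4 is a open polyline drawn with `<path>`. Its stroke #ff00ff means engrave at S236, F3834. After flipping Y the toolpath is (144.481,184.180) → (151.573,71.442) → (105.458,196.664) → (138.323,111.726) → (133.309,46.888).

; LightBurn 1.5.06
; GRBL device profile, absolute coords
G21
G90
G0 X201.243 Y197.963
M4 S485
G01 X129.381 Y182.944 F2168
M5
G0 X122.459 Y154.989
M4 S236
G01 X122.143 Y156.579 F3834
G01 X121.242 Y157.926
G01 X119.895 Y158.827
G01 X118.305 Y159.143
G01 X116.715 Y158.827
G01 X115.368 Y157.926
G01 X114.467 Y156.579
G01 X114.151 Y154.989
G01 X114.467 Y153.399
G01 X115.368 Y152.052
G01 X116.715 Y151.151
G01 X118.305 Y150.835
G01 X119.895 Y151.151
G01 X121.242 Y152.052
G01 X122.143 Y153.399
G01 X122.459 Y154.989
M5
G0 X111.576 Y96.108
M4 S236
G01 X20.370 Y76.637 F3834
G01 X23.918 Y67.867
G01 X19.385 Y49.616
G01 X70.408 Y88.571
G01 X235.281 Y121.987
G01 X111.576 Y96.108
M5
G0 X144.481 Y184.180
M4 S236
G01 X151.573 Y71.442 F3834
G01 X105.458 Y196.664
G01 X138.323 Y111.726
G01 X133.309 Y46.888
M5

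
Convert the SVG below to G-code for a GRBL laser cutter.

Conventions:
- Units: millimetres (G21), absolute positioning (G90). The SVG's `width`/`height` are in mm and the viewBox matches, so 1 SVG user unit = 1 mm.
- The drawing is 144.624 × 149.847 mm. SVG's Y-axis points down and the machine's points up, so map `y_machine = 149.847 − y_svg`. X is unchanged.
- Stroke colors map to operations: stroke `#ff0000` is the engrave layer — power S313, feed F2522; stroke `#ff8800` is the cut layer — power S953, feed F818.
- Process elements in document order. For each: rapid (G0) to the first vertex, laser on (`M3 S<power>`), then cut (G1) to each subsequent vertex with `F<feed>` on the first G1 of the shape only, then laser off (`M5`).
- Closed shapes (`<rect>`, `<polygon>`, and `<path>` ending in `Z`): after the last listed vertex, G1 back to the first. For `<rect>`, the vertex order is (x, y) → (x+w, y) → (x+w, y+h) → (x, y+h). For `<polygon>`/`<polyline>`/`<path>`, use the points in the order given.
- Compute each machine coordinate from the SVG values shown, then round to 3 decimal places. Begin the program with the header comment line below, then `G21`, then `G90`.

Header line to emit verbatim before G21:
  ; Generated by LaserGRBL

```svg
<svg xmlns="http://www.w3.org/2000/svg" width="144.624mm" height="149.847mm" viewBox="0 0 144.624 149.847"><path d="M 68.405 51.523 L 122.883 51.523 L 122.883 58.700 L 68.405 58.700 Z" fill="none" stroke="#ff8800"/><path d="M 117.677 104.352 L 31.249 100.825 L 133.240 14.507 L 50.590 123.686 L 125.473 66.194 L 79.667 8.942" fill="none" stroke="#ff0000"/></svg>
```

1 u = 1 mm; y_m = 149.847 − y.

[1] `<path>` rectangle, #ff8800→cut S953 F818: (68.405,98.324) → (122.883,98.324) → (122.883,91.147) → (68.405,91.147) → (68.405,98.324) (closed)

[2] `<path>` open polyline, #ff0000→engrave S313 F2522: (117.677,45.495) → (31.249,49.022) → (133.240,135.340) → (50.590,26.161) → (125.473,83.653) → (79.667,140.905)

; Generated by LaserGRBL
G21
G90
G0 X68.405 Y98.324
M3 S953
G1 X122.883 Y98.324 F818
G1 X122.883 Y91.147
G1 X68.405 Y91.147
G1 X68.405 Y98.324
M5
G0 X117.677 Y45.495
M3 S313
G1 X31.249 Y49.022 F2522
G1 X133.240 Y135.340
G1 X50.590 Y26.161
G1 X125.473 Y83.653
G1 X79.667 Y140.905
M5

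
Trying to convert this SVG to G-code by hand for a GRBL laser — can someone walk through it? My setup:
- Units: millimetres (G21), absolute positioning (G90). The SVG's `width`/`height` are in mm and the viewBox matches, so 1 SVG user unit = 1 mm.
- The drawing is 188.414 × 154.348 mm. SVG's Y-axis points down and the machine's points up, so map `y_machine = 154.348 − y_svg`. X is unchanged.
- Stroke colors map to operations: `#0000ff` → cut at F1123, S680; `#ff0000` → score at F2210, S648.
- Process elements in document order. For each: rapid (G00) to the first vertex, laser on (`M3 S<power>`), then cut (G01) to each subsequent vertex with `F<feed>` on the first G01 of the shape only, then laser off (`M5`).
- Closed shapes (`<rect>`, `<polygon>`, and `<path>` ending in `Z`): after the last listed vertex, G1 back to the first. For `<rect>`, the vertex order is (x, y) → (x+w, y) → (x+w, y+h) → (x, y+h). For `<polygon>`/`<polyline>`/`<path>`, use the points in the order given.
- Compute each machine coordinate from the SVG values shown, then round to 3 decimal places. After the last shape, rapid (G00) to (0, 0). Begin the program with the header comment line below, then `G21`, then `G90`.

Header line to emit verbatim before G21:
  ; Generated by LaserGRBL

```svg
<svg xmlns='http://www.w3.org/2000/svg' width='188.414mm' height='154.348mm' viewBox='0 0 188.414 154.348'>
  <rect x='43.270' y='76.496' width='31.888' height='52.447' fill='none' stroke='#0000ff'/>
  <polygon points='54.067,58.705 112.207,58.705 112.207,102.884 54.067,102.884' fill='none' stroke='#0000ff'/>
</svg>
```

viewBox `0 0 188.414 154.348` with mm width/height → 1 unit = 1 mm. Flip: y_m = 154.348 − y_svg.

**Shape 1** — `<rect>` rectangle, stroke `#0000ff` → cut (S680, F1123). Machine vertices: (43.270,77.852) → (75.158,77.852) → (75.158,25.405) → (43.270,25.405) → (43.270,77.852). Closed: final G1 returns to the first vertex.

**Shape 2** — `<polygon>` rectangle, stroke `#0000ff` → cut (S680, F1123). Machine vertices: (54.067,95.643) → (112.207,95.643) → (112.207,51.464) → (54.067,51.464) → (54.067,95.643). Closed: final G1 returns to the first vertex.

; Generated by LaserGRBL
G21
G90
G00 X43.270 Y77.852
M3 S680
G01 X75.158 Y77.852 F1123
G01 X75.158 Y25.405
G01 X43.270 Y25.405
G01 X43.270 Y77.852
M5
G00 X54.067 Y95.643
M3 S680
G01 X112.207 Y95.643 F1123
G01 X112.207 Y51.464
G01 X54.067 Y51.464
G01 X54.067 Y95.643
M5
G00 X0.000 Y0.000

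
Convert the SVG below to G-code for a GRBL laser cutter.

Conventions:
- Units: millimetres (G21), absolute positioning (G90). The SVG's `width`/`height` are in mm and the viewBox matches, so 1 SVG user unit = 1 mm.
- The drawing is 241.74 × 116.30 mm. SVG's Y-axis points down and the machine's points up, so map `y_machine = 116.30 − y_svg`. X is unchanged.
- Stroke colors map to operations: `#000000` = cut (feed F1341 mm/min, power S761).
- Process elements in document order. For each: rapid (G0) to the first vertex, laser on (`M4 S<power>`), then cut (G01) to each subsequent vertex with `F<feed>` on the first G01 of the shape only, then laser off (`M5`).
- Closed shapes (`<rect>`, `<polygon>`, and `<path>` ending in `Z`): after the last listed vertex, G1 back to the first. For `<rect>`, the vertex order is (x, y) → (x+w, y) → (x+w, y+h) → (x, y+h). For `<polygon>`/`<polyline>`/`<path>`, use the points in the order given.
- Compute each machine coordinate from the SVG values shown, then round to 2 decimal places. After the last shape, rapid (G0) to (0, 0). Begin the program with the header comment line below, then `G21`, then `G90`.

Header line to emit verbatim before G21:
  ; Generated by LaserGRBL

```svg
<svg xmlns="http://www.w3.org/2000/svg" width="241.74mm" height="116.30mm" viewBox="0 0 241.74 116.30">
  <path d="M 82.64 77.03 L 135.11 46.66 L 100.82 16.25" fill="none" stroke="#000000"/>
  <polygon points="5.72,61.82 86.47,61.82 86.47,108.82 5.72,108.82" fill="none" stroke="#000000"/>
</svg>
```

1 u = 1 mm; y_m = 116.30 − y.

[1] `<path>` open polyline, #000000→cut S761 F1341: (82.64,39.27) → (135.11,69.64) → (100.82,100.05)

[2] `<polygon>` rectangle, #000000→cut S761 F1341: (5.72,54.48) → (86.47,54.48) → (86.47,7.48) → (5.72,7.48) → (5.72,54.48) (closed)

; Generated by LaserGRBL
G21
G90
G0 X82.64 Y39.27
M4 S761
G01 X135.11 Y69.64 F1341
G01 X100.82 Y100.05
M5
G0 X5.72 Y54.48
M4 S761
G01 X86.47 Y54.48 F1341
G01 X86.47 Y7.48
G01 X5.72 Y7.48
G01 X5.72 Y54.48
M5
G0 X0.00 Y0.00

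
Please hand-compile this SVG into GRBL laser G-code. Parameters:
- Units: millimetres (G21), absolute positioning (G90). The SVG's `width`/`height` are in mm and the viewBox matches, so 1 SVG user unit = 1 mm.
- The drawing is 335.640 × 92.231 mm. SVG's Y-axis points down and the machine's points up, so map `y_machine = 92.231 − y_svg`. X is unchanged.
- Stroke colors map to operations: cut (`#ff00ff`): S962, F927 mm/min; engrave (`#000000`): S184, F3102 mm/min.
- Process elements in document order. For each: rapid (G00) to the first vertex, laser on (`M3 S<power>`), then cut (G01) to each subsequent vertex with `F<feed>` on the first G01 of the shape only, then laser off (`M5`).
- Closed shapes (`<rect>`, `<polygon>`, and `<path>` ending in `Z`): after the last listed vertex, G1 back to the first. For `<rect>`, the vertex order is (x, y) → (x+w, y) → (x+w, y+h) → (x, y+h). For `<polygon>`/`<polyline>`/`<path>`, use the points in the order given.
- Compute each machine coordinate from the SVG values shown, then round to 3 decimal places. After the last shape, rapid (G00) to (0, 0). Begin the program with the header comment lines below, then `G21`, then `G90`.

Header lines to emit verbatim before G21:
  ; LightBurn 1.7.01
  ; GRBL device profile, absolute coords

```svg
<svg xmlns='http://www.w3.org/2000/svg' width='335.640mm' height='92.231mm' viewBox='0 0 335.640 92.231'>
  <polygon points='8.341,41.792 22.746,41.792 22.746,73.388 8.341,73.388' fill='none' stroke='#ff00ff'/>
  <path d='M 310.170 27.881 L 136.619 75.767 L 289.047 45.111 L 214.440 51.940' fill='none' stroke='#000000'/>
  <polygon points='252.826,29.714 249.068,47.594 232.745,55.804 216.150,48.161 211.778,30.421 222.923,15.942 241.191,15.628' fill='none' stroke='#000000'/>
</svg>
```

; LightBurn 1.7.01
; GRBL device profile, absolute coords
G21
G90
G00 X8.341 Y50.439
M3 S962
G01 X22.746 Y50.439 F927
G01 X22.746 Y18.843
G01 X8.341 Y18.843
G01 X8.341 Y50.439
M5
G00 X310.170 Y64.350
M3 S184
G01 X136.619 Y16.464 F3102
G01 X289.047 Y47.120
G01 X214.440 Y40.291
M5
G00 X252.826 Y62.517
M3 S184
G01 X249.068 Y44.637 F3102
G01 X232.745 Y36.427
G01 X216.150 Y44.070
G01 X211.778 Y61.810
G01 X222.923 Y76.289
G01 X241.191 Y76.603
G01 X252.826 Y62.517
M5
G00 X0.000 Y0.000

Since the viewBox matches the mm dimensions, user units are millimetres directly. The only transform is the Y-flip y_m = 92.231 − y_svg.

Shape 1 is a rectangle drawn with `<polygon>`. Its stroke #ff00ff means cut at S962, F927. After flipping Y the toolpath is (8.341,50.439) → (22.746,50.439) → (22.746,18.843) → (8.341,18.843) → (8.341,50.439), returning to the start.

Shape 2 is a open polyline drawn with `<path>`. Its stroke #000000 means engrave at S184, F3102. After flipping Y the toolpath is (310.170,64.350) → (136.619,16.464) → (289.047,47.120) → (214.440,40.291).

Shape 3 is a regular polygon drawn with `<polygon>`. Its stroke #000000 means engrave at S184, F3102. After flipping Y the toolpath is (252.826,62.517) → (249.068,44.637) → (232.745,36.427) → (216.150,44.070) → (211.778,61.810) → (222.923,76.289) → (241.191,76.603) → (252.826,62.517), returning to the start.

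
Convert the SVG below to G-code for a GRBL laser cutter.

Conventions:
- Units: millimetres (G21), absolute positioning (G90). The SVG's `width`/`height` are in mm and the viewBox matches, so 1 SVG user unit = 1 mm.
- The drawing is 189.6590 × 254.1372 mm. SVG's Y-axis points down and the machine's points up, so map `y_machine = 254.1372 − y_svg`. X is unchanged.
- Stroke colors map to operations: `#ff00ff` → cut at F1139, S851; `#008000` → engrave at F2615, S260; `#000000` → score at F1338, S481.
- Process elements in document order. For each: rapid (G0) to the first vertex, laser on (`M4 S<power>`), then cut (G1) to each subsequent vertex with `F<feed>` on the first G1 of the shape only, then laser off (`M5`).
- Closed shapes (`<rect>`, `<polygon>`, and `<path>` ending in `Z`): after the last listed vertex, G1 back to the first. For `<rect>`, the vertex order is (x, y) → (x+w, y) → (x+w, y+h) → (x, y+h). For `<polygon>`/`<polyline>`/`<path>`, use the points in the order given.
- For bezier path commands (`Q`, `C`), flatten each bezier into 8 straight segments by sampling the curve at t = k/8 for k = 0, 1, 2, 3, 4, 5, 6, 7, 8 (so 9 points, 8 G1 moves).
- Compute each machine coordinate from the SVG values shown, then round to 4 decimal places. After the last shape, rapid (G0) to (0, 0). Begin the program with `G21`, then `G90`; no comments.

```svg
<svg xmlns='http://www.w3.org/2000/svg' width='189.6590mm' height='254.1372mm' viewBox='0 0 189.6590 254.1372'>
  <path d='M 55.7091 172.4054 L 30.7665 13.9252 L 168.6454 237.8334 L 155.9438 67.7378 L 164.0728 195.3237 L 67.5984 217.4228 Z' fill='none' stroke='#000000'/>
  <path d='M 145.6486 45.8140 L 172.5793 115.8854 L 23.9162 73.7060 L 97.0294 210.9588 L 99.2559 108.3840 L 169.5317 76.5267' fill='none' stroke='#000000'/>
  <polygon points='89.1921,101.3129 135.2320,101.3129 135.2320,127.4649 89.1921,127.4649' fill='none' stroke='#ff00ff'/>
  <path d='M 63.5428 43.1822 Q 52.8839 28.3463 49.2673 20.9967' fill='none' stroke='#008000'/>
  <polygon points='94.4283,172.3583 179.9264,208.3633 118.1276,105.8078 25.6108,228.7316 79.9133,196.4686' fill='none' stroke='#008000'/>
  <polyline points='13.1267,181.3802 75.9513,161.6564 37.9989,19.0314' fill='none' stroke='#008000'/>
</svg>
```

Since the viewBox matches the mm dimensions, user units are millimetres directly. The only transform is the Y-flip y_m = 254.1372 − y_svg.

Shape 1 is a closed polygon drawn with `<path>`. Its stroke #000000 means score at S481, F1338. After flipping Y the toolpath is (55.7091,81.7318) → (30.7665,240.2120) → (168.6454,16.3038) → (155.9438,186.3994) → (164.0728,58.8135) → (67.5984,36.7144) → (55.7091,81.7318), returning to the start.

Shape 2 is a open polyline drawn with `<path>`. Its stroke #000000 means score at S481, F1338. After flipping Y the toolpath is (145.6486,208.3232) → (172.5793,138.2518) → (23.9162,180.4312) → (97.0294,43.1784) → (99.2559,145.7532) → (169.5317,177.6105).

Shape 3 is a rectangle drawn with `<polygon>`. Its stroke #ff00ff means cut at S851, F1139. After flipping Y the toolpath is (89.1921,152.8243) → (135.2320,152.8243) → (135.2320,126.6723) → (89.1921,126.6723) → (89.1921,152.8243), returning to the start.

Shape 4 is a quadratic bezier drawn with `<path>`. Its stroke #008000 means engrave at S260, F2615. After flipping Y the toolpath is (63.5428,210.9550) → (60.9881,214.5470) → (58.6535,217.9051) → (56.5389,221.0292) → (54.6445,223.9193) → (52.9701,226.5755) → (51.5157,228.9978) → (50.2815,231.1861) → (49.2673,233.1405).

Shape 5 is a closed polygon drawn with `<polygon>`. Its stroke #008000 means engrave at S260, F2615. After flipping Y the toolpath is (94.4283,81.7789) → (179.9264,45.7739) → (118.1276,148.3294) → (25.6108,25.4056) → (79.9133,57.6686) → (94.4283,81.7789), returning to the start.

Shape 6 is a open polyline drawn with `<polyline>`. Its stroke #008000 means engrave at S260, F2615. After flipping Y the toolpath is (13.1267,72.7570) → (75.9513,92.4808) → (37.9989,235.1058).

G21
G90
G0 X55.7091 Y81.7318
M4 S481
G1 X30.7665 Y240.2120 F1338
G1 X168.6454 Y16.3038
G1 X155.9438 Y186.3994
G1 X164.0728 Y58.8135
G1 X67.5984 Y36.7144
G1 X55.7091 Y81.7318
M5
G0 X145.6486 Y208.3232
M4 S481
G1 X172.5793 Y138.2518 F1338
G1 X23.9162 Y180.4312
G1 X97.0294 Y43.1784
G1 X99.2559 Y145.7532
G1 X169.5317 Y177.6105
M5
G0 X89.1921 Y152.8243
M4 S851
G1 X135.2320 Y152.8243 F1139
G1 X135.2320 Y126.6723
G1 X89.1921 Y126.6723
G1 X89.1921 Y152.8243
M5
G0 X63.5428 Y210.9550
M4 S260
G1 X60.9881 Y214.5470 F2615
G1 X58.6535 Y217.9051
G1 X56.5389 Y221.0292
G1 X54.6445 Y223.9193
G1 X52.9701 Y226.5755
G1 X51.5157 Y228.9978
G1 X50.2815 Y231.1861
G1 X49.2673 Y233.1405
M5
G0 X94.4283 Y81.7789
M4 S260
G1 X179.9264 Y45.7739 F2615
G1 X118.1276 Y148.3294
G1 X25.6108 Y25.4056
G1 X79.9133 Y57.6686
G1 X94.4283 Y81.7789
M5
G0 X13.1267 Y72.7570
M4 S260
G1 X75.9513 Y92.4808 F2615
G1 X37.9989 Y235.1058
M5
G0 X0.0000 Y0.0000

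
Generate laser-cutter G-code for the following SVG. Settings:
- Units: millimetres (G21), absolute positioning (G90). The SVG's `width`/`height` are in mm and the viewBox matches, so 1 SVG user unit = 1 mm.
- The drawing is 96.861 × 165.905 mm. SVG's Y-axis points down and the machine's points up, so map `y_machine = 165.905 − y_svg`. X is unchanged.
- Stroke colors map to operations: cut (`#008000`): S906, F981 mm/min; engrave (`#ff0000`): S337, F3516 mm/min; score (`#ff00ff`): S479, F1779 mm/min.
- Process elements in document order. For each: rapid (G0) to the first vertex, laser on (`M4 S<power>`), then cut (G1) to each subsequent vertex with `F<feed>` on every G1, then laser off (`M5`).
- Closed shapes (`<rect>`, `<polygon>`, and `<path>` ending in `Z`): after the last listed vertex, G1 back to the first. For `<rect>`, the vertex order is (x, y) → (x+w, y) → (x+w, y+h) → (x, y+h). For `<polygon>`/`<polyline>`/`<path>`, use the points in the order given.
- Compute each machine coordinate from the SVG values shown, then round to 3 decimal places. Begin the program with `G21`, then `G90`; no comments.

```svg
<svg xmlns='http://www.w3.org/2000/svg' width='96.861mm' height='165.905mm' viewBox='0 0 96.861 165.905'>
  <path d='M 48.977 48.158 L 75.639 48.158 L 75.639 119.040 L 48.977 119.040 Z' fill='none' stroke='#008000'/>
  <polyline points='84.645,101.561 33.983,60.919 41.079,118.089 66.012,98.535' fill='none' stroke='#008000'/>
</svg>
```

G21
G90
G0 X48.977 Y117.747
M4 S906
G1 X75.639 Y117.747 F981
G1 X75.639 Y46.865 F981
G1 X48.977 Y46.865 F981
G1 X48.977 Y117.747 F981
M5
G0 X84.645 Y64.344
M4 S906
G1 X33.983 Y104.986 F981
G1 X41.079 Y47.816 F981
G1 X66.012 Y67.370 F981
M5

Since the viewBox matches the mm dimensions, user units are millimetres directly. The only transform is the Y-flip y_m = 165.905 − y_svg.

Shape 1 is a rectangle drawn with `<path>`. Its stroke #008000 means cut at S906, F981. After flipping Y the toolpath is (48.977,117.747) → (75.639,117.747) → (75.639,46.865) → (48.977,46.865) → (48.977,117.747), returning to the start.

Shape 2 is a open polyline drawn with `<polyline>`. Its stroke #008000 means cut at S906, F981. After flipping Y the toolpath is (84.645,64.344) → (33.983,104.986) → (41.079,47.816) → (66.012,67.370).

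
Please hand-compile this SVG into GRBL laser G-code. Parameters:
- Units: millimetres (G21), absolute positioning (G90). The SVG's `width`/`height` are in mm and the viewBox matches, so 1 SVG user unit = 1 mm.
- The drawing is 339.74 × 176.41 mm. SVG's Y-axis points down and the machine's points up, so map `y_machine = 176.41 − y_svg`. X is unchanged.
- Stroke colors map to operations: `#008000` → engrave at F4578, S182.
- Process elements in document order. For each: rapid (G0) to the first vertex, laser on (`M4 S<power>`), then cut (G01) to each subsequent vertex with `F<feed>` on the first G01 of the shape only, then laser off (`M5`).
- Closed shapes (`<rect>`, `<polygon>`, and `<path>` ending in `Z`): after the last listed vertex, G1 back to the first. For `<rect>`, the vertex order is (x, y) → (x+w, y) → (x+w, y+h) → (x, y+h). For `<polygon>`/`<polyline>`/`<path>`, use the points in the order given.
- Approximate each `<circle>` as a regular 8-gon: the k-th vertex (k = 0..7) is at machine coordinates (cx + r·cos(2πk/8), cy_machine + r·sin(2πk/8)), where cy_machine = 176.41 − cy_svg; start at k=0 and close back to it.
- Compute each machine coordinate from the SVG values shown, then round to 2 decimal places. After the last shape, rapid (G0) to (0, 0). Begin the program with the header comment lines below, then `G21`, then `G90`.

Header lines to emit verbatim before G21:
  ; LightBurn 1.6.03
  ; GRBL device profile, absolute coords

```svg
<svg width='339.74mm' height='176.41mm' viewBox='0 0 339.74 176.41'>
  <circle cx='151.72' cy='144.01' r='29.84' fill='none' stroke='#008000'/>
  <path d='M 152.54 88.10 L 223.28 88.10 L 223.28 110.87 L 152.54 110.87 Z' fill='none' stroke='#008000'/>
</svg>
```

viewBox `0 0 339.74 176.41` with mm width/height → 1 unit = 1 mm. Flip: y_m = 176.41 − y_svg.

**Shape 1** — `<circle>` circle, stroke `#008000` → engrave (S182, F4578). Machine vertices: (181.56,32.40) → (172.82,53.50) → (151.72,62.24) → (130.62,53.50) → (121.88,32.40) → (130.62,11.30) → (151.72,2.56) → (172.82,11.30) → (181.56,32.40). Closed: final G1 returns to the first vertex.

**Shape 2** — `<path>` rectangle, stroke `#008000` → engrave (S182, F4578). Machine vertices: (152.54,88.31) → (223.28,88.31) → (223.28,65.54) → (152.54,65.54) → (152.54,88.31). Closed: final G1 returns to the first vertex.

; LightBurn 1.6.03
; GRBL device profile, absolute coords
G21
G90
G0 X181.56 Y32.40
M4 S182
G01 X172.82 Y53.50 F4578
G01 X151.72 Y62.24
G01 X130.62 Y53.50
G01 X121.88 Y32.40
G01 X130.62 Y11.30
G01 X151.72 Y2.56
G01 X172.82 Y11.30
G01 X181.56 Y32.40
M5
G0 X152.54 Y88.31
M4 S182
G01 X223.28 Y88.31 F4578
G01 X223.28 Y65.54
G01 X152.54 Y65.54
G01 X152.54 Y88.31
M5
G0 X0.00 Y0.00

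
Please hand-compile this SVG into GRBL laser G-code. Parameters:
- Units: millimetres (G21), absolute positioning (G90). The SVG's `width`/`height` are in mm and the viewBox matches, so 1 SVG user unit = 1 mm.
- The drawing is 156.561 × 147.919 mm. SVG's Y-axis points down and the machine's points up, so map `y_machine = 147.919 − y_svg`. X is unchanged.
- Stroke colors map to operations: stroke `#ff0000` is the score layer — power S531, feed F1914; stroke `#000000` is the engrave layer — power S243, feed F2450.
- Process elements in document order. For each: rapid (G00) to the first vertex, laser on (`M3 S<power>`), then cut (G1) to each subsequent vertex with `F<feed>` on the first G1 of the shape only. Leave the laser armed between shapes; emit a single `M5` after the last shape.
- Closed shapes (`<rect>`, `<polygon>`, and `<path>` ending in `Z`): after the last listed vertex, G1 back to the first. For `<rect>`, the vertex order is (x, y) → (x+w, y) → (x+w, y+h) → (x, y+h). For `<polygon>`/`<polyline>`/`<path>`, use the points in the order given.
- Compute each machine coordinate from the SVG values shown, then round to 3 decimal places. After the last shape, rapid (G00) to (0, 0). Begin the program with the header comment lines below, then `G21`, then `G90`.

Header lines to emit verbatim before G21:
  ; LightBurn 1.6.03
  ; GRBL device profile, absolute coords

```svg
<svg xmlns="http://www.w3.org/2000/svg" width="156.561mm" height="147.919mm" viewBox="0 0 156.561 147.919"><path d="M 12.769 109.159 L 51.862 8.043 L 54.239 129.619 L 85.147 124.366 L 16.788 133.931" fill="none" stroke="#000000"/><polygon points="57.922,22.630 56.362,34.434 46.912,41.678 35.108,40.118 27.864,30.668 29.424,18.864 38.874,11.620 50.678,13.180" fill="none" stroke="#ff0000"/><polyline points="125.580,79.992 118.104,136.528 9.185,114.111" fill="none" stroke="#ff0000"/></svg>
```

Since the viewBox matches the mm dimensions, user units are millimetres directly. The only transform is the Y-flip y_m = 147.919 − y_svg.

Shape 1 is a open polyline drawn with `<path>`. Its stroke #000000 means engrave at S243, F2450. After flipping Y the toolpath is (12.769,38.760) → (51.862,139.876) → (54.239,18.300) → (85.147,23.553) → (16.788,13.988).

Shape 2 is a regular polygon drawn with `<polygon>`. Its stroke #ff0000 means score at S531, F1914. After flipping Y the toolpath is (57.922,125.289) → (56.362,113.485) → (46.912,106.241) → (35.108,107.801) → (27.864,117.251) → (29.424,129.055) → (38.874,136.299) → (50.678,134.739) → (57.922,125.289), returning to the start.

Shape 3 is a open polyline drawn with `<polyline>`. Its stroke #ff0000 means score at S531, F1914. After flipping Y the toolpath is (125.580,67.927) → (118.104,11.391) → (9.185,33.808).

; LightBurn 1.6.03
; GRBL device profile, absolute coords
G21
G90
G00 X12.769 Y38.760
M3 S243
G1 X51.862 Y139.876 F2450
G1 X54.239 Y18.300
G1 X85.147 Y23.553
G1 X16.788 Y13.988
G00 X57.922 Y125.289
M3 S531
G1 X56.362 Y113.485 F1914
G1 X46.912 Y106.241
G1 X35.108 Y107.801
G1 X27.864 Y117.251
G1 X29.424 Y129.055
G1 X38.874 Y136.299
G1 X50.678 Y134.739
G1 X57.922 Y125.289
G00 X125.580 Y67.927
M3 S531
G1 X118.104 Y11.391 F1914
G1 X9.185 Y33.808
M5
G00 X0.000 Y0.000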